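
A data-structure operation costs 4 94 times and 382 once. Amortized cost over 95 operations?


Formula: Amortized cost = Total cost / Operations
Total cost = (94 * 4) + (1 * 382)
Total cost = 376 + 382 = 758
Amortized = 758 / 95 = 7.9789

7.9789


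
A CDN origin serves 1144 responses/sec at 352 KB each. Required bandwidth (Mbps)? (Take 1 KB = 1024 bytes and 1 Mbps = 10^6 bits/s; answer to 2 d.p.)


Formula: Mbps = payload_bytes * RPS * 8 / 1e6
Payload per request = 352 KB = 352 * 1024 = 360448 bytes
Total bytes/sec = 360448 * 1144 = 412352512
Total bits/sec = 412352512 * 8 = 3298820096
Mbps = 3298820096 / 1e6 = 3298.82

3298.82 Mbps


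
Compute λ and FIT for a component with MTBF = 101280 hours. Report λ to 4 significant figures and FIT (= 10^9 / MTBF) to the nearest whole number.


Formula: λ = 1 / MTBF; FIT = λ × 1e9 = 1e9 / MTBF
λ = 1 / 101280 ≈ 9.874e-06 failures/hour
FIT = 1e9 / 101280 ≈ 9874 failures per 1e9 hours (nearest whole number)

λ = 9.874e-06 /h, FIT = 9874


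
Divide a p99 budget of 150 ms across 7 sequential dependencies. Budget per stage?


Formula: per_stage = total_budget / stages
per_stage = 150 / 7
per_stage = 21.43 ms

21.43 ms


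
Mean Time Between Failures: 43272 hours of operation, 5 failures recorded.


Formula: MTBF = Total operating time / Number of failures
MTBF = 43272 / 5
MTBF = 8654.4 hours

8654.4 hours


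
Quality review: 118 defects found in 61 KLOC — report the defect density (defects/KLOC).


Defect density = defects / KLOC
Defect density = 118 / 61
Defect density = 1.934 defects/KLOC

1.934 defects/KLOC


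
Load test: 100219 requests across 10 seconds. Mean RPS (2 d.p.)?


Formula: throughput = requests / seconds
throughput = 100219 / 10
throughput = 10021.9 requests/second

10021.9 requests/second


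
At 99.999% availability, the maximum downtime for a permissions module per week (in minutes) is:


Formula: allowed downtime = period * (100 - SLA) / 100
Period (week) = 10080 minutes
Unavailability fraction = (100 - 99.999) / 100
Allowed downtime = 10080 * (100 - 99.999) / 100
Allowed downtime = 0.1008 minutes

0.1008 minutes


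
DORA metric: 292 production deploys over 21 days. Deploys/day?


Formula: deployments per day = releases / days
= 292 / 21
= 13.905 deploys/day
(equivalently, 97.33 deploys/week)

13.905 deploys/day


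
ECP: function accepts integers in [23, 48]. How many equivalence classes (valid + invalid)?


Valid range: [23, 48]
Class 1: x < 23 — invalid
Class 2: 23 ≤ x ≤ 48 — valid
Class 3: x > 48 — invalid
Total equivalence classes: 3

3 equivalence classes


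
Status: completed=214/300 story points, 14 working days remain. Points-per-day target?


Formula: Required rate = Remaining points / Days left
Remaining = 300 - 214 = 86 points
Required rate = 86 / 14 = 6.14 points/day

6.14 points/day


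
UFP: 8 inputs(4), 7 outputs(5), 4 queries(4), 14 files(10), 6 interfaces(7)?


UFP = EI*4 + EO*5 + EQ*4 + ILF*10 + EIF*7
UFP = 8*4 + 7*5 + 4*4 + 14*10 + 6*7
UFP = 32 + 35 + 16 + 140 + 42
UFP = 265

265


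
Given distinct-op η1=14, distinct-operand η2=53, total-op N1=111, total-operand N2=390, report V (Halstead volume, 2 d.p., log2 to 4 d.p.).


Formula: V = N * log2(η), where N = N1 + N2 and η = η1 + η2
η = 14 + 53 = 67
N = 111 + 390 = 501
log2(67) ≈ 6.0661
V = 501 * 6.0661 = 3039.12

3039.12


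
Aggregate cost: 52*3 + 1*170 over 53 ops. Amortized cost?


Formula: Amortized cost = Total cost / Operations
Total cost = (52 * 3) + (1 * 170)
Total cost = 156 + 170 = 326
Amortized = 326 / 53 = 6.1509

6.1509


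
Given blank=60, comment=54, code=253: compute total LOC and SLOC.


Total LOC = blank + comment + code
Total LOC = 60 + 54 + 253 = 367
SLOC (source only) = code = 253

Total LOC: 367, SLOC: 253


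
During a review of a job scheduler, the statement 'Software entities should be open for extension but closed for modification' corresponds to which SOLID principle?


This describes the Open/Closed Principle (OCP)

Open/Closed Principle (OCP)


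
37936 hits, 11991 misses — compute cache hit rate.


Formula: hit rate = hits / (hits + misses) * 100
hit rate = 37936 / (37936 + 11991) * 100
hit rate = 37936 / 49927 * 100
hit rate = 75.98%

75.98%


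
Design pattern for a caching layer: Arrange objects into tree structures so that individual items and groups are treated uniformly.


This matches the Composite pattern

Composite


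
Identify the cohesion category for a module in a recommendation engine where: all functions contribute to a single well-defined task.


Reasoning: Best: single purpose
Type: Functional cohesion

Functional cohesion


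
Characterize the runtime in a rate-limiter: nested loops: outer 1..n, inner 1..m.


Reasoning: product of independent bounds
Complexity: O(n*m)

O(n*m)


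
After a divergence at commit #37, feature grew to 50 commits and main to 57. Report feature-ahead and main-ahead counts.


Common ancestor: commit #37
feature commits after divergence: 50 - 37 = 13
main commits after divergence: 57 - 37 = 20
feature is 13 commits ahead of main
main is 20 commits ahead of feature

feature ahead: 13, main ahead: 20


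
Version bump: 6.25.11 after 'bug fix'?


Current: 6.25.11
Change category: 'bug fix' → patch bump
SemVer rule: patch bump → increment PATCH (MAJOR and MINOR unchanged)
New: 6.25.12

6.25.12


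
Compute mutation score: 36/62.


Mutation score = killed / total * 100
Mutation score = 36 / 62 * 100
Mutation score = 58.06%

58.06%


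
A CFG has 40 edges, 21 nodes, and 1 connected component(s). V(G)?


Formula: V(G) = E - N + 2P
V(G) = 40 - 21 + 2*1
V(G) = 19 + 2
V(G) = 21

21


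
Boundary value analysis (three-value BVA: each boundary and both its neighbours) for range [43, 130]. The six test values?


Range: [43, 130]
Boundaries: just below min, min, min+1, max-1, max, just above max
Values: [42, 43, 44, 129, 130, 131]

[42, 43, 44, 129, 130, 131]


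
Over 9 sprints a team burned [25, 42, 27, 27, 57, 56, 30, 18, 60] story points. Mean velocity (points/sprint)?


Formula: Avg velocity = Total points / Number of sprints
Points: [25, 42, 27, 27, 57, 56, 30, 18, 60]
Sum = 25 + 42 + 27 + 27 + 57 + 56 + 30 + 18 + 60 = 342
Avg velocity = 342 / 9 = 38.0 points/sprint

38.0 points/sprint


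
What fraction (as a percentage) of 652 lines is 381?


Coverage = covered / total * 100
Coverage = 381 / 652 * 100
Coverage = 58.44%

58.44%


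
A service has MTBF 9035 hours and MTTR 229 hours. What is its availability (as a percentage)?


Availability = MTBF / (MTBF + MTTR)
Availability = 9035 / (9035 + 229)
Availability = 9035 / 9264
Availability = 97.5281%

97.5281%


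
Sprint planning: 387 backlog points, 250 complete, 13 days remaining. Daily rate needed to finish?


Formula: Required rate = Remaining points / Days left
Remaining = 387 - 250 = 137 points
Required rate = 137 / 13 = 10.54 points/day

10.54 points/day


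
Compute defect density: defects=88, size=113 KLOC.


Defect density = defects / KLOC
Defect density = 88 / 113
Defect density = 0.779 defects/KLOC

0.779 defects/KLOC


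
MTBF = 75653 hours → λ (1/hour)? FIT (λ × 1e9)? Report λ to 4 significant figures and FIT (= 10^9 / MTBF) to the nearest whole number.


Formula: λ = 1 / MTBF; FIT = λ × 1e9 = 1e9 / MTBF
λ = 1 / 75653 ≈ 1.322e-05 failures/hour
FIT = 1e9 / 75653 ≈ 13218 failures per 1e9 hours (nearest whole number)

λ = 1.322e-05 /h, FIT = 13218


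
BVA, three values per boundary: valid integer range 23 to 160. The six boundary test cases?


Range: [23, 160]
Boundaries: just below min, min, min+1, max-1, max, just above max
Values: [22, 23, 24, 159, 160, 161]

[22, 23, 24, 159, 160, 161]


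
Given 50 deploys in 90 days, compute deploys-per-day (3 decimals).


Formula: deployments per day = releases / days
= 50 / 90
= 0.556 deploys/day
(equivalently, 3.89 deploys/week)

0.556 deploys/day


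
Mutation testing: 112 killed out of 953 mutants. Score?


Mutation score = killed / total * 100
Mutation score = 112 / 953 * 100
Mutation score = 11.75%

11.75%


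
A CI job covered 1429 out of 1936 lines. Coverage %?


Coverage = covered / total * 100
Coverage = 1429 / 1936 * 100
Coverage = 73.81%

73.81%


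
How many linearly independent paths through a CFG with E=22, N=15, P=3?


Formula: V(G) = E - N + 2P
V(G) = 22 - 15 + 2*3
V(G) = 7 + 6
V(G) = 13

13


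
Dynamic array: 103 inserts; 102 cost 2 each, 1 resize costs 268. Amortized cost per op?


Formula: Amortized cost = Total cost / Operations
Total cost = (102 * 2) + (1 * 268)
Total cost = 204 + 268 = 472
Amortized = 472 / 103 = 4.5825

4.5825


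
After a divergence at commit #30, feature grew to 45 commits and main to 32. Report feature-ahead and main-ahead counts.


Common ancestor: commit #30
feature commits after divergence: 45 - 30 = 15
main commits after divergence: 32 - 30 = 2
feature is 15 commits ahead of main
main is 2 commits ahead of feature

feature ahead: 15, main ahead: 2


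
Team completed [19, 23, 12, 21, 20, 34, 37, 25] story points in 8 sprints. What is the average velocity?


Formula: Avg velocity = Total points / Number of sprints
Points: [19, 23, 12, 21, 20, 34, 37, 25]
Sum = 19 + 23 + 12 + 21 + 20 + 34 + 37 + 25 = 191
Avg velocity = 191 / 8 = 23.88 points/sprint

23.88 points/sprint


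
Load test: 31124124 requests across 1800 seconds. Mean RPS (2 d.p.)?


Formula: throughput = requests / seconds
throughput = 31124124 / 1800
throughput = 17291.18 requests/second

17291.18 requests/second


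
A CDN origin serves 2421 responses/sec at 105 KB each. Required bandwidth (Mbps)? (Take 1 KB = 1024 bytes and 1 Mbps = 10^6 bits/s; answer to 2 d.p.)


Formula: Mbps = payload_bytes * RPS * 8 / 1e6
Payload per request = 105 KB = 105 * 1024 = 107520 bytes
Total bytes/sec = 107520 * 2421 = 260305920
Total bits/sec = 260305920 * 8 = 2082447360
Mbps = 2082447360 / 1e6 = 2082.45

2082.45 Mbps


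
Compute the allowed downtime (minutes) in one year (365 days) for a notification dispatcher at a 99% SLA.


Formula: allowed downtime = period * (100 - SLA) / 100
Period (year (365 days)) = 525600 minutes
Unavailability fraction = (100 - 99.0) / 100
Allowed downtime = 525600 * (100 - 99.0) / 100
Allowed downtime = 5256.0 minutes

5256.0 minutes


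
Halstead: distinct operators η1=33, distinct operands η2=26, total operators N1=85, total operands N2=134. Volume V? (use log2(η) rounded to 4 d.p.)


Formula: V = N * log2(η), where N = N1 + N2 and η = η1 + η2
η = 33 + 26 = 59
N = 85 + 134 = 219
log2(59) ≈ 5.8826
V = 219 * 5.8826 = 1288.29

1288.29


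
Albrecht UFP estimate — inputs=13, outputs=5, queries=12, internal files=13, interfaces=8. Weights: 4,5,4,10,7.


UFP = EI*4 + EO*5 + EQ*4 + ILF*10 + EIF*7
UFP = 13*4 + 5*5 + 12*4 + 13*10 + 8*7
UFP = 52 + 25 + 48 + 130 + 56
UFP = 311

311


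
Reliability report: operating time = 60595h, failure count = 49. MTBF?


Formula: MTBF = Total operating time / Number of failures
MTBF = 60595 / 49
MTBF = 1236.63 hours

1236.63 hours


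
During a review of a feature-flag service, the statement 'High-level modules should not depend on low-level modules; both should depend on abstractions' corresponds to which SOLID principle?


This describes the Dependency Inversion Principle (DIP)

Dependency Inversion Principle (DIP)


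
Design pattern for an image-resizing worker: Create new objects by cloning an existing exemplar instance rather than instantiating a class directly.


This matches the Prototype pattern

Prototype


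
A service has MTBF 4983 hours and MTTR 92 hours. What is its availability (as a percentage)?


Availability = MTBF / (MTBF + MTTR)
Availability = 4983 / (4983 + 92)
Availability = 4983 / 5075
Availability = 98.1872%

98.1872%


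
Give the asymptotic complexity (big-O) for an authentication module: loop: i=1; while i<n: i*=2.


Reasoning: i doubles each step so iterations are log2(n)
Complexity: O(log n)

O(log n)


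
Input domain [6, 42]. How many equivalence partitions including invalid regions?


Valid range: [6, 42]
Class 1: x < 6 — invalid
Class 2: 6 ≤ x ≤ 42 — valid
Class 3: x > 42 — invalid
Total equivalence classes: 3

3 equivalence classes


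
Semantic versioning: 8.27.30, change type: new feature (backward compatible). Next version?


Current: 8.27.30
Change category: 'new feature (backward compatible)' → minor bump
SemVer rule: minor bump → increment MINOR, reset PATCH to 0 (MAJOR unchanged)
New: 8.28.0

8.28.0


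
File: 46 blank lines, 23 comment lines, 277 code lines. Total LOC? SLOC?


Total LOC = blank + comment + code
Total LOC = 46 + 23 + 277 = 346
SLOC (source only) = code = 277

Total LOC: 346, SLOC: 277


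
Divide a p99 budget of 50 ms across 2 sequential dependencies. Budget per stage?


Formula: per_stage = total_budget / stages
per_stage = 50 / 2
per_stage = 25.0 ms

25.0 ms


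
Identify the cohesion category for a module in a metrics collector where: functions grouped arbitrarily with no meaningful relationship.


Reasoning: Worst: random grouping
Type: Coincidental cohesion

Coincidental cohesion


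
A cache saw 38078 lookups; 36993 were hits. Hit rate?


Formula: hit rate = hits / (hits + misses) * 100
hit rate = 36993 / (36993 + 1085) * 100
hit rate = 36993 / 38078 * 100
hit rate = 97.15%

97.15%


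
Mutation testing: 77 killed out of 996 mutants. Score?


Mutation score = killed / total * 100
Mutation score = 77 / 996 * 100
Mutation score = 7.73%

7.73%


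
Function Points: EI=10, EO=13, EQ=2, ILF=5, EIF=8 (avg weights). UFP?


UFP = EI*4 + EO*5 + EQ*4 + ILF*10 + EIF*7
UFP = 10*4 + 13*5 + 2*4 + 5*10 + 8*7
UFP = 40 + 65 + 8 + 50 + 56
UFP = 219

219


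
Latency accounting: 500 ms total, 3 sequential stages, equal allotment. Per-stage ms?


Formula: per_stage = total_budget / stages
per_stage = 500 / 3
per_stage = 166.67 ms

166.67 ms


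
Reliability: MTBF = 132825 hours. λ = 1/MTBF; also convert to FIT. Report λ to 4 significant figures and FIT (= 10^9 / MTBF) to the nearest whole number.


Formula: λ = 1 / MTBF; FIT = λ × 1e9 = 1e9 / MTBF
λ = 1 / 132825 ≈ 7.529e-06 failures/hour
FIT = 1e9 / 132825 ≈ 7529 failures per 1e9 hours (nearest whole number)

λ = 7.529e-06 /h, FIT = 7529


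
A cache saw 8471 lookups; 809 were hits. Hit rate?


Formula: hit rate = hits / (hits + misses) * 100
hit rate = 809 / (809 + 7662) * 100
hit rate = 809 / 8471 * 100
hit rate = 9.55%

9.55%


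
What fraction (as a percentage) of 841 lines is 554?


Coverage = covered / total * 100
Coverage = 554 / 841 * 100
Coverage = 65.87%

65.87%


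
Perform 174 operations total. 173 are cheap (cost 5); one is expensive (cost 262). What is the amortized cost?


Formula: Amortized cost = Total cost / Operations
Total cost = (173 * 5) + (1 * 262)
Total cost = 865 + 262 = 1127
Amortized = 1127 / 174 = 6.477

6.477


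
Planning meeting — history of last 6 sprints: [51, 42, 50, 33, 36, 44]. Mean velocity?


Formula: Avg velocity = Total points / Number of sprints
Points: [51, 42, 50, 33, 36, 44]
Sum = 51 + 42 + 50 + 33 + 36 + 44 = 256
Avg velocity = 256 / 6 = 42.67 points/sprint

42.67 points/sprint


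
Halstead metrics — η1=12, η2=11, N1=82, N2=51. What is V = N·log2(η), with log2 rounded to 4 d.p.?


Formula: V = N * log2(η), where N = N1 + N2 and η = η1 + η2
η = 12 + 11 = 23
N = 82 + 51 = 133
log2(23) ≈ 4.5236
V = 133 * 4.5236 = 601.64

601.64


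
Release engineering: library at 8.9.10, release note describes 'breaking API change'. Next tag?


Current: 8.9.10
Change category: 'breaking API change' → major bump
SemVer rule: major bump → increment MAJOR, reset MINOR and PATCH to 0
New: 9.0.0

9.0.0


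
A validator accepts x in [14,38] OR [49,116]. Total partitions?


Valid ranges: [14,38] and [49,116]
Class 1: x < 14 — invalid
Class 2: 14 ≤ x ≤ 38 — valid
Class 3: 38 < x < 49 — invalid (gap between ranges)
Class 4: 49 ≤ x ≤ 116 — valid
Class 5: x > 116 — invalid
Total equivalence classes: 5

5 equivalence classes


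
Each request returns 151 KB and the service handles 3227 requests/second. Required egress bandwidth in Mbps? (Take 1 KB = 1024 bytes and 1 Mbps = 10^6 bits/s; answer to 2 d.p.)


Formula: Mbps = payload_bytes * RPS * 8 / 1e6
Payload per request = 151 KB = 151 * 1024 = 154624 bytes
Total bytes/sec = 154624 * 3227 = 498971648
Total bits/sec = 498971648 * 8 = 3991773184
Mbps = 3991773184 / 1e6 = 3991.77

3991.77 Mbps


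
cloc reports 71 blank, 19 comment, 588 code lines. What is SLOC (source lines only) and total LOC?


Total LOC = blank + comment + code
Total LOC = 71 + 19 + 588 = 678
SLOC (source only) = code = 588

Total LOC: 678, SLOC: 588


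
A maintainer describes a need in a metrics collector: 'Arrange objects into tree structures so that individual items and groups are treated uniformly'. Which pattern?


This matches the Composite pattern

Composite


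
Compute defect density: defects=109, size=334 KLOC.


Defect density = defects / KLOC
Defect density = 109 / 334
Defect density = 0.326 defects/KLOC

0.326 defects/KLOC


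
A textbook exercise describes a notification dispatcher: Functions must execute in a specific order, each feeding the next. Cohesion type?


Reasoning: Output of one is input to next
Type: Sequential cohesion

Sequential cohesion


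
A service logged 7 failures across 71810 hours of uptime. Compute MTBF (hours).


Formula: MTBF = Total operating time / Number of failures
MTBF = 71810 / 7
MTBF = 10258.57 hours

10258.57 hours


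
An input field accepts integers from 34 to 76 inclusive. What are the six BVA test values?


Range: [34, 76]
Boundaries: just below min, min, min+1, max-1, max, just above max
Values: [33, 34, 35, 75, 76, 77]

[33, 34, 35, 75, 76, 77]


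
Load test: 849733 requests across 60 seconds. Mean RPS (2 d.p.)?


Formula: throughput = requests / seconds
throughput = 849733 / 60
throughput = 14162.22 requests/second

14162.22 requests/second


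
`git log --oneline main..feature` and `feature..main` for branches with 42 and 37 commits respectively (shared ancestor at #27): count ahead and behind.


Common ancestor: commit #27
feature commits after divergence: 42 - 27 = 15
main commits after divergence: 37 - 27 = 10
feature is 15 commits ahead of main
main is 10 commits ahead of feature

feature ahead: 15, main ahead: 10


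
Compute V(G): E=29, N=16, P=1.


Formula: V(G) = E - N + 2P
V(G) = 29 - 16 + 2*1
V(G) = 13 + 2
V(G) = 15

15


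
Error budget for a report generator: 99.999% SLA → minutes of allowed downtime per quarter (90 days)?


Formula: allowed downtime = period * (100 - SLA) / 100
Period (quarter (90 days)) = 129600 minutes
Unavailability fraction = (100 - 99.999) / 100
Allowed downtime = 129600 * (100 - 99.999) / 100
Allowed downtime = 1.296 minutes

1.296 minutes


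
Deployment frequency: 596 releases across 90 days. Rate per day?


Formula: deployments per day = releases / days
= 596 / 90
= 6.622 deploys/day
(equivalently, 46.36 deploys/week)

6.622 deploys/day


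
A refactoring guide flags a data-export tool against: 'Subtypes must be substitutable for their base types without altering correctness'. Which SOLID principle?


This describes the Liskov Substitution Principle (LSP)

Liskov Substitution Principle (LSP)


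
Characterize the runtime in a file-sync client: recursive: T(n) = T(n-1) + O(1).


Reasoning: linear recursion with constant work per frame
Complexity: O(n)

O(n)


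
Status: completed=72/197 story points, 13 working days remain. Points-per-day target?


Formula: Required rate = Remaining points / Days left
Remaining = 197 - 72 = 125 points
Required rate = 125 / 13 = 9.62 points/day

9.62 points/day


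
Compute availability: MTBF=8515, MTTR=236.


Availability = MTBF / (MTBF + MTTR)
Availability = 8515 / (8515 + 236)
Availability = 8515 / 8751
Availability = 97.3032%

97.3032%


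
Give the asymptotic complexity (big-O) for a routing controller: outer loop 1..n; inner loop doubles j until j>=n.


Reasoning: linear outer times logarithmic inner
Complexity: O(n log n)

O(n log n)


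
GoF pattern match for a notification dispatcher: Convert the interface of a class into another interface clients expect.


This matches the Adapter pattern

Adapter


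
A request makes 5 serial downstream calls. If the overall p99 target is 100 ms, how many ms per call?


Formula: per_stage = total_budget / stages
per_stage = 100 / 5
per_stage = 20.0 ms

20.0 ms


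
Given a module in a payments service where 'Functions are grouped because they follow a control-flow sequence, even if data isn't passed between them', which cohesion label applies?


Reasoning: Grouped by order of execution within a routine, not by data flow
Type: Procedural cohesion

Procedural cohesion


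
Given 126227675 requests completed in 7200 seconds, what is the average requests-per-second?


Formula: throughput = requests / seconds
throughput = 126227675 / 7200
throughput = 17531.62 requests/second

17531.62 requests/second


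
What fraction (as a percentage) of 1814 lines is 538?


Coverage = covered / total * 100
Coverage = 538 / 1814 * 100
Coverage = 29.66%

29.66%


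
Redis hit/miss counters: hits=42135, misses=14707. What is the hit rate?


Formula: hit rate = hits / (hits + misses) * 100
hit rate = 42135 / (42135 + 14707) * 100
hit rate = 42135 / 56842 * 100
hit rate = 74.13%

74.13%


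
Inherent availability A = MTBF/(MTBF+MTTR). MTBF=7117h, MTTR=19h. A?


Availability = MTBF / (MTBF + MTTR)
Availability = 7117 / (7117 + 19)
Availability = 7117 / 7136
Availability = 99.7337%

99.7337%


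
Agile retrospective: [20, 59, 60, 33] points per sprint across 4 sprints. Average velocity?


Formula: Avg velocity = Total points / Number of sprints
Points: [20, 59, 60, 33]
Sum = 20 + 59 + 60 + 33 = 172
Avg velocity = 172 / 4 = 43.0 points/sprint

43.0 points/sprint


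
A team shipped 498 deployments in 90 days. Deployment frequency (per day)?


Formula: deployments per day = releases / days
= 498 / 90
= 5.533 deploys/day
(equivalently, 38.73 deploys/week)

5.533 deploys/day


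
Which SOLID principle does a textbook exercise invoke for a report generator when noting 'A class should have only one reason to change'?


This describes the Single Responsibility Principle (SRP)

Single Responsibility Principle (SRP)


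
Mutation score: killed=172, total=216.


Mutation score = killed / total * 100
Mutation score = 172 / 216 * 100
Mutation score = 79.63%

79.63%


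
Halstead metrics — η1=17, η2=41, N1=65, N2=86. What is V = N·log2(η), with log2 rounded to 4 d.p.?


Formula: V = N * log2(η), where N = N1 + N2 and η = η1 + η2
η = 17 + 41 = 58
N = 65 + 86 = 151
log2(58) ≈ 5.8580
V = 151 * 5.8580 = 884.56

884.56


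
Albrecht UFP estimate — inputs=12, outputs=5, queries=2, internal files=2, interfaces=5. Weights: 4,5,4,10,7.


UFP = EI*4 + EO*5 + EQ*4 + ILF*10 + EIF*7
UFP = 12*4 + 5*5 + 2*4 + 2*10 + 5*7
UFP = 48 + 25 + 8 + 20 + 35
UFP = 136

136


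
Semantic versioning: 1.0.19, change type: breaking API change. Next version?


Current: 1.0.19
Change category: 'breaking API change' → major bump
SemVer rule: major bump → increment MAJOR, reset MINOR and PATCH to 0
New: 2.0.0

2.0.0


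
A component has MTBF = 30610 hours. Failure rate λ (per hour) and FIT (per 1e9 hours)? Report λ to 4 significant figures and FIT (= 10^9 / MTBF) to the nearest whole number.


Formula: λ = 1 / MTBF; FIT = λ × 1e9 = 1e9 / MTBF
λ = 1 / 30610 ≈ 3.267e-05 failures/hour
FIT = 1e9 / 30610 ≈ 32669 failures per 1e9 hours (nearest whole number)

λ = 3.267e-05 /h, FIT = 32669


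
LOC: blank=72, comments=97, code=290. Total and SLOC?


Total LOC = blank + comment + code
Total LOC = 72 + 97 + 290 = 459
SLOC (source only) = code = 290

Total LOC: 459, SLOC: 290


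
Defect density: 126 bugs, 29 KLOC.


Defect density = defects / KLOC
Defect density = 126 / 29
Defect density = 4.345 defects/KLOC

4.345 defects/KLOC


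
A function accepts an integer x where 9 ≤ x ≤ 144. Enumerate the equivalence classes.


Valid range: [9, 144]
Class 1: x < 9 — invalid
Class 2: 9 ≤ x ≤ 144 — valid
Class 3: x > 144 — invalid
Total equivalence classes: 3

3 equivalence classes


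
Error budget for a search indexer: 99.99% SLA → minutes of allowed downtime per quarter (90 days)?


Formula: allowed downtime = period * (100 - SLA) / 100
Period (quarter (90 days)) = 129600 minutes
Unavailability fraction = (100 - 99.99) / 100
Allowed downtime = 129600 * (100 - 99.99) / 100
Allowed downtime = 12.96 minutes

12.96 minutes


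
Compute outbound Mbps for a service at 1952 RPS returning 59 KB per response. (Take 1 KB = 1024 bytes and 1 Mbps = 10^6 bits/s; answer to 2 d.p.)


Formula: Mbps = payload_bytes * RPS * 8 / 1e6
Payload per request = 59 KB = 59 * 1024 = 60416 bytes
Total bytes/sec = 60416 * 1952 = 117932032
Total bits/sec = 117932032 * 8 = 943456256
Mbps = 943456256 / 1e6 = 943.46

943.46 Mbps


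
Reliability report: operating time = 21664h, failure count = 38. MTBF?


Formula: MTBF = Total operating time / Number of failures
MTBF = 21664 / 38
MTBF = 570.11 hours

570.11 hours


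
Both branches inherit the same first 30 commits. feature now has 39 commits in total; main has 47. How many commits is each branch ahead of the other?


Common ancestor: commit #30
feature commits after divergence: 39 - 30 = 9
main commits after divergence: 47 - 30 = 17
feature is 9 commits ahead of main
main is 17 commits ahead of feature

feature ahead: 9, main ahead: 17


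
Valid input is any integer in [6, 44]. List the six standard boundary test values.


Range: [6, 44]
Boundaries: just below min, min, min+1, max-1, max, just above max
Values: [5, 6, 7, 43, 44, 45]

[5, 6, 7, 43, 44, 45]


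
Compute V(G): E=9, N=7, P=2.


Formula: V(G) = E - N + 2P
V(G) = 9 - 7 + 2*2
V(G) = 2 + 4
V(G) = 6

6


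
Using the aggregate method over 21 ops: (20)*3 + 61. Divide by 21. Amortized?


Formula: Amortized cost = Total cost / Operations
Total cost = (20 * 3) + (1 * 61)
Total cost = 60 + 61 = 121
Amortized = 121 / 21 = 5.7619

5.7619


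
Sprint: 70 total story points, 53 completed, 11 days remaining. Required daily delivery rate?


Formula: Required rate = Remaining points / Days left
Remaining = 70 - 53 = 17 points
Required rate = 17 / 11 = 1.55 points/day

1.55 points/day


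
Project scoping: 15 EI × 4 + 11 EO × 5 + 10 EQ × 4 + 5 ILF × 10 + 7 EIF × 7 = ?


UFP = EI*4 + EO*5 + EQ*4 + ILF*10 + EIF*7
UFP = 15*4 + 11*5 + 10*4 + 5*10 + 7*7
UFP = 60 + 55 + 40 + 50 + 49
UFP = 254

254


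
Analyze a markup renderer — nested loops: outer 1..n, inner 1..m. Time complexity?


Reasoning: product of independent bounds
Complexity: O(n*m)

O(n*m)


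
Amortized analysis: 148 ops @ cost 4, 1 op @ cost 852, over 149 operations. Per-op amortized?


Formula: Amortized cost = Total cost / Operations
Total cost = (148 * 4) + (1 * 852)
Total cost = 592 + 852 = 1444
Amortized = 1444 / 149 = 9.6913

9.6913


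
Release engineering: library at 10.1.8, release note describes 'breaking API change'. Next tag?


Current: 10.1.8
Change category: 'breaking API change' → major bump
SemVer rule: major bump → increment MAJOR, reset MINOR and PATCH to 0
New: 11.0.0

11.0.0


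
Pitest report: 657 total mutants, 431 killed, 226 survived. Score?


Mutation score = killed / total * 100
Mutation score = 431 / 657 * 100
Mutation score = 65.6%

65.6%


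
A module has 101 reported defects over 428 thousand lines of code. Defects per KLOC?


Defect density = defects / KLOC
Defect density = 101 / 428
Defect density = 0.236 defects/KLOC

0.236 defects/KLOC


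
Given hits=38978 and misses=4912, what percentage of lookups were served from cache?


Formula: hit rate = hits / (hits + misses) * 100
hit rate = 38978 / (38978 + 4912) * 100
hit rate = 38978 / 43890 * 100
hit rate = 88.81%

88.81%


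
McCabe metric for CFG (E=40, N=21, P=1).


Formula: V(G) = E - N + 2P
V(G) = 40 - 21 + 2*1
V(G) = 19 + 2
V(G) = 21

21


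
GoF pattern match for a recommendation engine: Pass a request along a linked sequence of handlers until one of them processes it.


This matches the Chain of Responsibility pattern

Chain of Responsibility


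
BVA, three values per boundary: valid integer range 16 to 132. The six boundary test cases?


Range: [16, 132]
Boundaries: just below min, min, min+1, max-1, max, just above max
Values: [15, 16, 17, 131, 132, 133]

[15, 16, 17, 131, 132, 133]


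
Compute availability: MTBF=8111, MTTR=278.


Availability = MTBF / (MTBF + MTTR)
Availability = 8111 / (8111 + 278)
Availability = 8111 / 8389
Availability = 96.6861%

96.6861%


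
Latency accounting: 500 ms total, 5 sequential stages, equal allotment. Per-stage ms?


Formula: per_stage = total_budget / stages
per_stage = 500 / 5
per_stage = 100.0 ms

100.0 ms


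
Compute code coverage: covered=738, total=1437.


Coverage = covered / total * 100
Coverage = 738 / 1437 * 100
Coverage = 51.36%

51.36%


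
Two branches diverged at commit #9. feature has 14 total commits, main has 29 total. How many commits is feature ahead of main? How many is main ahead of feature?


Common ancestor: commit #9
feature commits after divergence: 14 - 9 = 5
main commits after divergence: 29 - 9 = 20
feature is 5 commits ahead of main
main is 20 commits ahead of feature

feature ahead: 5, main ahead: 20


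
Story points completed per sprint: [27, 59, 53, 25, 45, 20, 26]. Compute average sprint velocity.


Formula: Avg velocity = Total points / Number of sprints
Points: [27, 59, 53, 25, 45, 20, 26]
Sum = 27 + 59 + 53 + 25 + 45 + 20 + 26 = 255
Avg velocity = 255 / 7 = 36.43 points/sprint

36.43 points/sprint


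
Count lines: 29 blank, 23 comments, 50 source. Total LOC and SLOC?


Total LOC = blank + comment + code
Total LOC = 29 + 23 + 50 = 102
SLOC (source only) = code = 50

Total LOC: 102, SLOC: 50


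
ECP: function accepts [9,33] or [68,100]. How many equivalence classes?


Valid ranges: [9,33] and [68,100]
Class 1: x < 9 — invalid
Class 2: 9 ≤ x ≤ 33 — valid
Class 3: 33 < x < 68 — invalid (gap between ranges)
Class 4: 68 ≤ x ≤ 100 — valid
Class 5: x > 100 — invalid
Total equivalence classes: 5

5 equivalence classes


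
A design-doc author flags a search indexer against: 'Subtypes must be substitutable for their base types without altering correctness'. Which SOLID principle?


This describes the Liskov Substitution Principle (LSP)

Liskov Substitution Principle (LSP)


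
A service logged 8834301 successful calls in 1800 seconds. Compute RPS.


Formula: throughput = requests / seconds
throughput = 8834301 / 1800
throughput = 4907.95 requests/second

4907.95 requests/second


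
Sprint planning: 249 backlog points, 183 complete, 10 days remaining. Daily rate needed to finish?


Formula: Required rate = Remaining points / Days left
Remaining = 249 - 183 = 66 points
Required rate = 66 / 10 = 6.6 points/day

6.6 points/day


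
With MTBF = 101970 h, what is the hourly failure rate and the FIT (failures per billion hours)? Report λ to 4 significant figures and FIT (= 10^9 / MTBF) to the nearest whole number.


Formula: λ = 1 / MTBF; FIT = λ × 1e9 = 1e9 / MTBF
λ = 1 / 101970 ≈ 9.807e-06 failures/hour
FIT = 1e9 / 101970 ≈ 9807 failures per 1e9 hours (nearest whole number)

λ = 9.807e-06 /h, FIT = 9807


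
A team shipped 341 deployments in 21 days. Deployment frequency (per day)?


Formula: deployments per day = releases / days
= 341 / 21
= 16.238 deploys/day
(equivalently, 113.67 deploys/week)

16.238 deploys/day


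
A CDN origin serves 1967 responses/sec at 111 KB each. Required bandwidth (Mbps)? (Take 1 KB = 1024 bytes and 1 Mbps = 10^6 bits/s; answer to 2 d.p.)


Formula: Mbps = payload_bytes * RPS * 8 / 1e6
Payload per request = 111 KB = 111 * 1024 = 113664 bytes
Total bytes/sec = 113664 * 1967 = 223577088
Total bits/sec = 223577088 * 8 = 1788616704
Mbps = 1788616704 / 1e6 = 1788.62

1788.62 Mbps


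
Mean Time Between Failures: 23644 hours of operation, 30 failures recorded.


Formula: MTBF = Total operating time / Number of failures
MTBF = 23644 / 30
MTBF = 788.13 hours

788.13 hours


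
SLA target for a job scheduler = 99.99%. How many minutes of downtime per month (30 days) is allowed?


Formula: allowed downtime = period * (100 - SLA) / 100
Period (month (30 days)) = 43200 minutes
Unavailability fraction = (100 - 99.99) / 100
Allowed downtime = 43200 * (100 - 99.99) / 100
Allowed downtime = 4.32 minutes

4.32 minutes


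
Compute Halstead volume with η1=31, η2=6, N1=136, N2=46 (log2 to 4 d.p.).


Formula: V = N * log2(η), where N = N1 + N2 and η = η1 + η2
η = 31 + 6 = 37
N = 136 + 46 = 182
log2(37) ≈ 5.2095
V = 182 * 5.2095 = 948.13

948.13


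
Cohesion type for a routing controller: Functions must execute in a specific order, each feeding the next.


Reasoning: Output of one is input to next
Type: Sequential cohesion

Sequential cohesion


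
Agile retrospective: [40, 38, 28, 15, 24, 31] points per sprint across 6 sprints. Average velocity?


Formula: Avg velocity = Total points / Number of sprints
Points: [40, 38, 28, 15, 24, 31]
Sum = 40 + 38 + 28 + 15 + 24 + 31 = 176
Avg velocity = 176 / 6 = 29.33 points/sprint

29.33 points/sprint


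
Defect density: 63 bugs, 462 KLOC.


Defect density = defects / KLOC
Defect density = 63 / 462
Defect density = 0.136 defects/KLOC

0.136 defects/KLOC


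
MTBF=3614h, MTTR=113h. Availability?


Availability = MTBF / (MTBF + MTTR)
Availability = 3614 / (3614 + 113)
Availability = 3614 / 3727
Availability = 96.9681%

96.9681%


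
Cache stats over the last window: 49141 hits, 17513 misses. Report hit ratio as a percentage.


Formula: hit rate = hits / (hits + misses) * 100
hit rate = 49141 / (49141 + 17513) * 100
hit rate = 49141 / 66654 * 100
hit rate = 73.73%

73.73%


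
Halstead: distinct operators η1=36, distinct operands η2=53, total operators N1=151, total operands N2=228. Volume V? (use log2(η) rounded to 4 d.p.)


Formula: V = N * log2(η), where N = N1 + N2 and η = η1 + η2
η = 36 + 53 = 89
N = 151 + 228 = 379
log2(89) ≈ 6.4757
V = 379 * 6.4757 = 2454.29

2454.29


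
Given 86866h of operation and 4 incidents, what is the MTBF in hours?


Formula: MTBF = Total operating time / Number of failures
MTBF = 86866 / 4
MTBF = 21716.5 hours

21716.5 hours


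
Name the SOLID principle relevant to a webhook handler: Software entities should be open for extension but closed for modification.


This describes the Open/Closed Principle (OCP)

Open/Closed Principle (OCP)


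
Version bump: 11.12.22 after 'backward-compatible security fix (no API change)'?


Current: 11.12.22
Change category: 'backward-compatible security fix (no API change)' → patch bump
SemVer rule: patch bump → increment PATCH (MAJOR and MINOR unchanged)
New: 11.12.23

11.12.23


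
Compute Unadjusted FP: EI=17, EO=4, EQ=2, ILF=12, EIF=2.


UFP = EI*4 + EO*5 + EQ*4 + ILF*10 + EIF*7
UFP = 17*4 + 4*5 + 2*4 + 12*10 + 2*7
UFP = 68 + 20 + 8 + 120 + 14
UFP = 230

230


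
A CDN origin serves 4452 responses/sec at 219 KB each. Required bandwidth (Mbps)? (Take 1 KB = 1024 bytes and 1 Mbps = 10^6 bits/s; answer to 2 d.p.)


Formula: Mbps = payload_bytes * RPS * 8 / 1e6
Payload per request = 219 KB = 219 * 1024 = 224256 bytes
Total bytes/sec = 224256 * 4452 = 998387712
Total bits/sec = 998387712 * 8 = 7987101696
Mbps = 7987101696 / 1e6 = 7987.1

7987.1 Mbps


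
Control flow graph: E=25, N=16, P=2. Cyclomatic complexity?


Formula: V(G) = E - N + 2P
V(G) = 25 - 16 + 2*2
V(G) = 9 + 4
V(G) = 13

13


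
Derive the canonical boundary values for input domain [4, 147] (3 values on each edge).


Range: [4, 147]
Boundaries: just below min, min, min+1, max-1, max, just above max
Values: [3, 4, 5, 146, 147, 148]

[3, 4, 5, 146, 147, 148]


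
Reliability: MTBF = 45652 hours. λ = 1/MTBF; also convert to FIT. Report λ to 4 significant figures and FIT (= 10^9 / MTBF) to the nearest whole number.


Formula: λ = 1 / MTBF; FIT = λ × 1e9 = 1e9 / MTBF
λ = 1 / 45652 ≈ 2.190e-05 failures/hour
FIT = 1e9 / 45652 ≈ 21905 failures per 1e9 hours (nearest whole number)

λ = 2.190e-05 /h, FIT = 21905


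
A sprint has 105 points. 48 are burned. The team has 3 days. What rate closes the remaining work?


Formula: Required rate = Remaining points / Days left
Remaining = 105 - 48 = 57 points
Required rate = 57 / 3 = 19.0 points/day

19.0 points/day


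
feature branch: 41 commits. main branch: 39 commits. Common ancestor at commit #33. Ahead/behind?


Common ancestor: commit #33
feature commits after divergence: 41 - 33 = 8
main commits after divergence: 39 - 33 = 6
feature is 8 commits ahead of main
main is 6 commits ahead of feature

feature ahead: 8, main ahead: 6


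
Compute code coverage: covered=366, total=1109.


Coverage = covered / total * 100
Coverage = 366 / 1109 * 100
Coverage = 33.0%

33.0%


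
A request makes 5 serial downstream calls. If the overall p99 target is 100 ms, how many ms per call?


Formula: per_stage = total_budget / stages
per_stage = 100 / 5
per_stage = 20.0 ms

20.0 ms


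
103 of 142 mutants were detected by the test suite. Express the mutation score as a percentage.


Mutation score = killed / total * 100
Mutation score = 103 / 142 * 100
Mutation score = 72.54%

72.54%


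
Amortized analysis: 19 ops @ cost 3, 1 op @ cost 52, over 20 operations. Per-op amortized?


Formula: Amortized cost = Total cost / Operations
Total cost = (19 * 3) + (1 * 52)
Total cost = 57 + 52 = 109
Amortized = 109 / 20 = 5.45

5.45


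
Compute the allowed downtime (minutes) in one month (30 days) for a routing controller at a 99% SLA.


Formula: allowed downtime = period * (100 - SLA) / 100
Period (month (30 days)) = 43200 minutes
Unavailability fraction = (100 - 99.0) / 100
Allowed downtime = 43200 * (100 - 99.0) / 100
Allowed downtime = 432.0 minutes

432.0 minutes


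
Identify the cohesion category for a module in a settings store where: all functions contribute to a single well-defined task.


Reasoning: Best: single purpose
Type: Functional cohesion

Functional cohesion


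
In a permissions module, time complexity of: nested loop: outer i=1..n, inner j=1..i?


Reasoning: triangle: n(n+1)/2 ~ n^2/2
Complexity: O(n^2)

O(n^2)


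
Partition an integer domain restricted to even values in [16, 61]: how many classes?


Constraint: even integers in [16, 61]
Class 1: x < 16 — out-of-range invalid
Class 2: x in [16,61] but odd — wrong type invalid
Class 3: x in [16,61] and even — valid
Class 4: x > 61 — out-of-range invalid
Total equivalence classes: 4

4 equivalence classes


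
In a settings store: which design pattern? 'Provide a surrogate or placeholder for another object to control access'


This matches the Proxy pattern

Proxy


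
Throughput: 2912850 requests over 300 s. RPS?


Formula: throughput = requests / seconds
throughput = 2912850 / 300
throughput = 9709.5 requests/second

9709.5 requests/second


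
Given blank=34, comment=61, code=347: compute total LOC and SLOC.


Total LOC = blank + comment + code
Total LOC = 34 + 61 + 347 = 442
SLOC (source only) = code = 347

Total LOC: 442, SLOC: 347
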